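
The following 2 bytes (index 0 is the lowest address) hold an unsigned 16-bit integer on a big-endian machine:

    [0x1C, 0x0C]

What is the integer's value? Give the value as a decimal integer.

7180

Big-endian stores the most-significant byte at the lowest address.
The bytes are already most-significant first: 0x1C0C.
0x1C0C = 7180.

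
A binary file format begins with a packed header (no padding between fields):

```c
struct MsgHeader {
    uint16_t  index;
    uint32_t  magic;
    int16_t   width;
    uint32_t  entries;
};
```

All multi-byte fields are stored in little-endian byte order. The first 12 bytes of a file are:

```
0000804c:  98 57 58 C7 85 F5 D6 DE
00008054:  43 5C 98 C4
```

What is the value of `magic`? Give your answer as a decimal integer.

`magic` follows `index` (2 bytes), so it starts at byte offset 2 and occupies 4 bytes.
Bytes at offsets 2..5: 58 C7 85 F5.
Little-endian stores the least-significant byte at the lowest address.
Reassemble most-significant byte first: F5 85 C7 58 → 0xF585C758.
0xF585C758 = 4119185240.

4119185240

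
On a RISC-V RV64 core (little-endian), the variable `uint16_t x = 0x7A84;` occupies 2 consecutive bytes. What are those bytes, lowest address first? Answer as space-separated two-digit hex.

Split into bytes (most-significant first): 7A 84.
Little-endian: lowest address holds the least-significant byte.
So at ascending addresses the bytes are 84 7A.

84 7A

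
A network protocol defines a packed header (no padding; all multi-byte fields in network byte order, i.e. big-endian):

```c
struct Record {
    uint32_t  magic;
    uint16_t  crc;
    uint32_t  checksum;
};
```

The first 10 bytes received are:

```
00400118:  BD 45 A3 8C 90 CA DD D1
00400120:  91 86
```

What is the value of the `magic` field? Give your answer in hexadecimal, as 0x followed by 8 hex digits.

`magic` is the first field, at byte offset 0, occupying 4 bytes.
Bytes at offsets 0..3: BD 45 A3 8C.
Big-endian: lowest address holds the most-significant byte.
The bytes are already most-significant first: 0xBD45A38C.

0xBD45A38C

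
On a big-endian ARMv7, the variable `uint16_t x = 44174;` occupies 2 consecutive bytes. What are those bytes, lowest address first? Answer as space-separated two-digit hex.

44174 in hexadecimal, padded to 16 bits, is 0xAC8E.
Split into bytes (most-significant first): AC 8E.
Big-endian stores the most-significant byte at the lowest address.
So the memory order matches the most-significant-first order: AC 8E.

AC 8E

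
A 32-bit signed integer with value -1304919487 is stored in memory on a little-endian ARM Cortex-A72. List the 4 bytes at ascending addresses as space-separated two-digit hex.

41 82 38 B2

Two's complement of -1304919487 in 32 bits: 1304919487 = 0x4DC77DBF; invert → 0xB2388240; add 1 → 0xB2388241.
Split into bytes (most-significant first): B2 38 82 41.
Little-endian: lowest address holds the least-significant byte.
So at ascending addresses the bytes are 41 82 38 B2.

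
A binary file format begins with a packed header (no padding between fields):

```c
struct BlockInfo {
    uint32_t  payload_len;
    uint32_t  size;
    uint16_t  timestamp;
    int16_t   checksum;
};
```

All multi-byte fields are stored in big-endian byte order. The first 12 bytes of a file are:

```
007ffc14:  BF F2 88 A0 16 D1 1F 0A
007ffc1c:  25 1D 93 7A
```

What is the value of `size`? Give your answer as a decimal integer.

`size` follows `payload_len` (4 bytes), so it starts at byte offset 4 and occupies 4 bytes.
Bytes at offsets 4..7: 16 D1 1F 0A.
Big-endian stores the most-significant byte at the lowest address.
The bytes are already most-significant first: 0x16D11F0A.
0x16D11F0A = 382803722.

382803722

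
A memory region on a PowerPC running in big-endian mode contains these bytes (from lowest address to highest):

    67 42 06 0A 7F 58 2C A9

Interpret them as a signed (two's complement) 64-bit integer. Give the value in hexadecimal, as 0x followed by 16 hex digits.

0x6742060A7F582CA9

Big-endian: lowest address holds the most-significant byte.
The bytes are already most-significant first: 0x6742060A7F582CA9.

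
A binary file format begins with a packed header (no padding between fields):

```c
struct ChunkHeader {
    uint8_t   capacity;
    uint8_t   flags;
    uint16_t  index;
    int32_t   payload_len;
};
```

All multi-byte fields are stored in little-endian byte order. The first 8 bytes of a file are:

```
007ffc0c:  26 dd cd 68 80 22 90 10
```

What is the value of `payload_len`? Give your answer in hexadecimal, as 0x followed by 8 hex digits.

0x10902280

`payload_len` follows `capacity` (1 B), `flags` (1 B), `index` (2 B), so it starts at offset 1 + 1 + 2 = 4 and occupies 4 bytes.
Bytes at offsets 4..7: 80 22 90 10.
Little-endian: lowest address holds the least-significant byte.
Reassemble most-significant byte first: 10 90 22 80 → 0x10902280.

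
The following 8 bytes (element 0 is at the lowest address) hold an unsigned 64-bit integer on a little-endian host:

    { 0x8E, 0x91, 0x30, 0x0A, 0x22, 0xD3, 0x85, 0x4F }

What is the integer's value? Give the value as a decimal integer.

Little-endian: lowest address holds the least-significant byte.
Reassemble most-significant byte first: 4F 85 D3 22 0A 30 91 8E → 0x4F85D3220A30918E.
0x4F85D3220A30918E = 5730218244052128142.

5730218244052128142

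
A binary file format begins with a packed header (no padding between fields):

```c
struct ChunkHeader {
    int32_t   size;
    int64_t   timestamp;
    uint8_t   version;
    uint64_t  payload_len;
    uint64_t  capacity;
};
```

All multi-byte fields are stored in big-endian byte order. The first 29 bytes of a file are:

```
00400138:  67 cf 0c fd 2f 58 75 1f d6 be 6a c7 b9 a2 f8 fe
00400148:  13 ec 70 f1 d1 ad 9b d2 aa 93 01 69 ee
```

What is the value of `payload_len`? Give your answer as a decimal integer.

11743415389893226961

`payload_len` follows `size` (4 B), `timestamp` (8 B), `version` (1 B), so it starts at offset 4 + 8 + 1 = 13 and occupies 8 bytes.
Bytes at offsets 13..20: A2 F8 FE 13 EC 70 F1 D1.
In big-endian order the high byte comes first in memory.
The bytes are already most-significant first: 0xA2F8FE13EC70F1D1.
0xA2F8FE13EC70F1D1 = 11743415389893226961.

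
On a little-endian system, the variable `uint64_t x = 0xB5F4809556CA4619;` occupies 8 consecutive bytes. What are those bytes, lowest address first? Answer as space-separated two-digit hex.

19 46 CA 56 95 80 F4 B5

Split into bytes (most-significant first): B5 F4 80 95 56 CA 46 19.
Little-endian stores the least-significant byte at the lowest address.
So at ascending addresses the bytes are 19 46 CA 56 95 80 F4 B5.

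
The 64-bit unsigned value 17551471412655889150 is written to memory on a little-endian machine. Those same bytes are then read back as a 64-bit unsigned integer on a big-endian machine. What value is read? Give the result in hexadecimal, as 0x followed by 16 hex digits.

17551471412655889150 in 64-bit hexadecimal is 0xF3935A4214C71AFE.
Stored little-endian, the bytes at ascending addresses are FE 1A C7 14 42 5A 93 F3.
Read back as big-endian, the last byte is least significant, giving 0xFE1AC714425A93F3.

0xFE1AC714425A93F3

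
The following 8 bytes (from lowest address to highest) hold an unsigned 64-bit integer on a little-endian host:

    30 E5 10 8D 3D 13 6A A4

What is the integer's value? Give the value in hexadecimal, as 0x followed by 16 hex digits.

Little-endian stores the least-significant byte at the lowest address.
Reassemble most-significant byte first: A4 6A 13 3D 8D 10 E5 30 → 0xA46A133D8D10E530.

0xA46A133D8D10E530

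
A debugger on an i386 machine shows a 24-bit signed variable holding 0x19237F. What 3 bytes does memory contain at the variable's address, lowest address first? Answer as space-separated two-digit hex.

Split into bytes (most-significant first): 19 23 7F.
Little-endian stores the least-significant byte at the lowest address.
So at ascending addresses the bytes are 7F 23 19.

7F 23 19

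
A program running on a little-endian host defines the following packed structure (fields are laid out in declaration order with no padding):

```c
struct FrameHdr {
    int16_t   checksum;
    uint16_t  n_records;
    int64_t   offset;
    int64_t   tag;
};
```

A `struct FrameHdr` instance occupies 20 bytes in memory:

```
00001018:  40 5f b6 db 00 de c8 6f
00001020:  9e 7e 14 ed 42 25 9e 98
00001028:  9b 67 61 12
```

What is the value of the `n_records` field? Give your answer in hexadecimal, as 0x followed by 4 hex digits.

0xDBB6

`n_records` follows `checksum` (2 bytes), so it starts at byte offset 2 and occupies 2 bytes.
Bytes at offsets 2..3: B6 DB.
Little-endian stores the least-significant byte at the lowest address.
Reassemble most-significant byte first: DB B6 → 0xDBB6.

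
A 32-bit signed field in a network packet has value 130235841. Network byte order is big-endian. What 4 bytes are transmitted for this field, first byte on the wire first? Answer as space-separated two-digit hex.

130235841 in hexadecimal, padded to 32 bits, is 0x07C33DC1.
Split into bytes (most-significant first): 07 C3 3D C1.
Big-endian stores the most-significant byte at the lowest address.
So the memory order matches the most-significant-first order: 07 C3 3D C1.

07 C3 3D C1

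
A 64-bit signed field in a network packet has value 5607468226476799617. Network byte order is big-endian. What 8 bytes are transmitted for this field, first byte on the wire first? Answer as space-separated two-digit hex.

4D D1 BA A4 70 70 76 81

5607468226476799617 in hexadecimal, padded to 64 bits, is 0x4DD1BAA470707681.
Split into bytes (most-significant first): 4D D1 BA A4 70 70 76 81.
Big-endian stores the most-significant byte at the lowest address.
So the memory order matches the most-significant-first order: 4D D1 BA A4 70 70 76 81.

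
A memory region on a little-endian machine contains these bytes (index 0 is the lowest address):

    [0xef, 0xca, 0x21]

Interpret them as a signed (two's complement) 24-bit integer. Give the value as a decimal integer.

In little-endian order the low byte comes first in memory.
Reassemble most-significant byte first: 21 CA EF → 0x21CAEF.
0x21CAEF = 2214639.

2214639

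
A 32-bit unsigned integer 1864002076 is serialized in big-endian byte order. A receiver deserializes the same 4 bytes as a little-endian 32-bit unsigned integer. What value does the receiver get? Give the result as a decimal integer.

1864002076 in 32-bit hexadecimal is 0x6F1A6A1C.
Stored big-endian, the bytes at ascending addresses are 6F 1A 6A 1C.
Read back as little-endian, the first byte is least significant, giving 0x1C6A1A6F.
0x1C6A1A6F = 476715631.

476715631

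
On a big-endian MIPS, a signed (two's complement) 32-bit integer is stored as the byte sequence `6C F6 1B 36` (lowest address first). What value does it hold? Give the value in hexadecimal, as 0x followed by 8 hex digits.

0x6CF61B36

In big-endian order the high byte comes first in memory.
The bytes are already most-significant first: 0x6CF61B36.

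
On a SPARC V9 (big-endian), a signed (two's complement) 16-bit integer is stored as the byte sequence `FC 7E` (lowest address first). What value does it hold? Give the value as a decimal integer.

In big-endian order the high byte comes first in memory.
The bytes are already most-significant first: 0xFC7E.
Top bit is set, so as a signed 16-bit value this is 0xFC7E − 2^16 = -898.

-898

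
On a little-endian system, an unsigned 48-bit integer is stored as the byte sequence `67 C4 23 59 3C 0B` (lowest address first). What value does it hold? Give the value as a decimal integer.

Little-endian stores the least-significant byte at the lowest address.
Reassemble most-significant byte first: 0B 3C 59 23 C4 67 → 0x0B3C5923C467.
0x0B3C5923C467 = 12353821459559.

12353821459559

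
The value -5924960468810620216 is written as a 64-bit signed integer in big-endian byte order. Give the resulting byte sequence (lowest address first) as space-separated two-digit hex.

Two's complement of -5924960468810620216 in 64 bits: 5924960468810620216 = 0x5239B02793B05D38; invert → 0xADC64FD86C4FA2C7; add 1 → 0xADC64FD86C4FA2C8.
Split into bytes (most-significant first): AD C6 4F D8 6C 4F A2 C8.
In big-endian order the high byte comes first in memory.
So the memory order matches the most-significant-first order: AD C6 4F D8 6C 4F A2 C8.

AD C6 4F D8 6C 4F A2 C8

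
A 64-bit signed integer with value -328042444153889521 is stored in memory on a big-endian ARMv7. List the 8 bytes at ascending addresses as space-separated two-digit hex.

FB 72 8F 22 94 F4 DD 0F

Two's complement of -328042444153889521 in 64 bits: 328042444153889521 = 0x048D70DD6B0B22F1; invert → 0xFB728F2294F4DD0E; add 1 → 0xFB728F2294F4DD0F.
Split into bytes (most-significant first): FB 72 8F 22 94 F4 DD 0F.
In big-endian order the high byte comes first in memory.
So the memory order matches the most-significant-first order: FB 72 8F 22 94 F4 DD 0F.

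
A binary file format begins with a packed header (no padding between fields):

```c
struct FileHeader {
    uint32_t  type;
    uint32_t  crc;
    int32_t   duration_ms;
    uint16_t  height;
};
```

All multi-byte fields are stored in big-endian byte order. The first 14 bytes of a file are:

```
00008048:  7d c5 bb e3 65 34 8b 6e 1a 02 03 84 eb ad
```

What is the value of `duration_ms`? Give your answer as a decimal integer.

`duration_ms` follows `type` (4 B), `crc` (4 B), so it starts at offset 4 + 4 = 8 and occupies 4 bytes.
Bytes at offsets 8..11: 1A 02 03 84.
In big-endian order the high byte comes first in memory.
The bytes are already most-significant first: 0x1A020384.
0x1A020384 = 436339588.

436339588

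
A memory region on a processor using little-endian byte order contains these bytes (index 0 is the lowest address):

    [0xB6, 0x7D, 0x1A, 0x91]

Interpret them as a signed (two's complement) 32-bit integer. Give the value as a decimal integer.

Little-endian stores the least-significant byte at the lowest address.
Reassemble most-significant byte first: 91 1A 7D B6 → 0x911A7DB6.
Top bit is set, so as a signed 32-bit value this is 0x911A7DB6 − 2^32 = -1860534858.

-1860534858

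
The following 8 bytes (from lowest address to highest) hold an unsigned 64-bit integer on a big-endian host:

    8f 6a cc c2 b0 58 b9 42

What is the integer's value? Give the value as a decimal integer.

10334297431509350722

In big-endian order the high byte comes first in memory.
The bytes are already most-significant first: 0x8F6ACCC2B058B942.
0x8F6ACCC2B058B942 = 10334297431509350722.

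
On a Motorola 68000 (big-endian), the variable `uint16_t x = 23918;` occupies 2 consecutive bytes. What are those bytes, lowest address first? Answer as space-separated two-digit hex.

23918 in hexadecimal, padded to 16 bits, is 0x5D6E.
Split into bytes (most-significant first): 5D 6E.
In big-endian order the high byte comes first in memory.
So the memory order matches the most-significant-first order: 5D 6E.

5D 6E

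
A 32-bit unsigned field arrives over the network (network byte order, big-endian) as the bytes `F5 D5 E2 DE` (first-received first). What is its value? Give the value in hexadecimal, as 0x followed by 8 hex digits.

0xF5D5E2DE

Big-endian stores the most-significant byte at the lowest address.
The bytes are already most-significant first: 0xF5D5E2DE.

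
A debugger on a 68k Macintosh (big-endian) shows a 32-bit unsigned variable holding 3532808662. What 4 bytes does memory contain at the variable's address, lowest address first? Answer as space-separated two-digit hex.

D2 92 61 D6

3532808662 in hexadecimal, padded to 32 bits, is 0xD29261D6.
Split into bytes (most-significant first): D2 92 61 D6.
In big-endian order the high byte comes first in memory.
So the memory order matches the most-significant-first order: D2 92 61 D6.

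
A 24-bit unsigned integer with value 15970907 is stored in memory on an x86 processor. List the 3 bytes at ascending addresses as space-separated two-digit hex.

15970907 in hexadecimal, padded to 24 bits, is 0xF3B25B.
Split into bytes (most-significant first): F3 B2 5B.
In little-endian order the low byte comes first in memory.
So at ascending addresses the bytes are 5B B2 F3.

5B B2 F3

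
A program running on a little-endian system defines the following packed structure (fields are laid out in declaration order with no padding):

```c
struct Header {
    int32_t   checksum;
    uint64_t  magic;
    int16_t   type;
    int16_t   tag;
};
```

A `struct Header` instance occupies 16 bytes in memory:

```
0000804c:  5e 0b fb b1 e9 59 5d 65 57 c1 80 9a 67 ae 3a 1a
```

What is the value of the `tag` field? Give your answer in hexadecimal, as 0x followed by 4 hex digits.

`tag` follows `checksum` (4 B), `magic` (8 B), `type` (2 B), so it starts at offset 4 + 8 + 2 = 14 and occupies 2 bytes.
Bytes at offsets 14..15: 3A 1A.
In little-endian order the low byte comes first in memory.
Reassemble most-significant byte first: 1A 3A → 0x1A3A.

0x1A3A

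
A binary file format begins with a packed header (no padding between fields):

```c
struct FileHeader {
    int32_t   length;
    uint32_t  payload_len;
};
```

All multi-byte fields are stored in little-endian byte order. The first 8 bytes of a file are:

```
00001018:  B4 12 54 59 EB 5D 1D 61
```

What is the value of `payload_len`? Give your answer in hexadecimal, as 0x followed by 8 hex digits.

`payload_len` follows `length` (4 bytes), so it starts at byte offset 4 and occupies 4 bytes.
Bytes at offsets 4..7: EB 5D 1D 61.
In little-endian order the low byte comes first in memory.
Reassemble most-significant byte first: 61 1D 5D EB → 0x611D5DEB.

0x611D5DEB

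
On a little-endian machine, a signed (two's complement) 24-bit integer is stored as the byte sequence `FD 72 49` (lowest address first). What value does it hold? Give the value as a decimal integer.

4813565

Little-endian stores the least-significant byte at the lowest address.
Reassemble most-significant byte first: 49 72 FD → 0x4972FD.
0x4972FD = 4813565.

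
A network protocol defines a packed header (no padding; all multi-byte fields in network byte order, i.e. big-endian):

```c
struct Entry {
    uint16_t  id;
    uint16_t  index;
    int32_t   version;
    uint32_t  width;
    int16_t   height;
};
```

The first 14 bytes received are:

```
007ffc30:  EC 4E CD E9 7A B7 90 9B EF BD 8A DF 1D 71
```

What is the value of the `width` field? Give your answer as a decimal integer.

`width` follows `id` (2 B), `index` (2 B), `version` (4 B), so it starts at offset 2 + 2 + 4 = 8 and occupies 4 bytes.
Bytes at offsets 8..11: EF BD 8A DF.
Big-endian: lowest address holds the most-significant byte.
The bytes are already most-significant first: 0xEFBD8ADF.
0xEFBD8ADF = 4022176479.

4022176479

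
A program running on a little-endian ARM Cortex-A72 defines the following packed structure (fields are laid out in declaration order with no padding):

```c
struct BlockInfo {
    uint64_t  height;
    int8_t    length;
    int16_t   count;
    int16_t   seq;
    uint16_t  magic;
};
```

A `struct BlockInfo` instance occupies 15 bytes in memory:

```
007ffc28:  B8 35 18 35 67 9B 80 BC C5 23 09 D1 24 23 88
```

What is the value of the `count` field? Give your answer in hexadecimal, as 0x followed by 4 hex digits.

0x0923

`count` follows `height` (8 B), `length` (1 B), so it starts at offset 8 + 1 = 9 and occupies 2 bytes.
Bytes at offsets 9..10: 23 09.
Little-endian: lowest address holds the least-significant byte.
Reassemble most-significant byte first: 09 23 → 0x0923.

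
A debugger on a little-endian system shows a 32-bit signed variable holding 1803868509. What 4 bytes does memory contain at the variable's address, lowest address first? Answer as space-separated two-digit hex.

5D D9 84 6B

1803868509 in hexadecimal, padded to 32 bits, is 0x6B84D95D.
Split into bytes (most-significant first): 6B 84 D9 5D.
Little-endian: lowest address holds the least-significant byte.
So at ascending addresses the bytes are 5D D9 84 6B.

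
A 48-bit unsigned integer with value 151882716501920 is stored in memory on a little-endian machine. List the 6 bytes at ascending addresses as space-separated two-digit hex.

151882716501920 in hexadecimal, padded to 48 bits, is 0x8A22F35D57A0.
Split into bytes (most-significant first): 8A 22 F3 5D 57 A0.
Little-endian stores the least-significant byte at the lowest address.
So at ascending addresses the bytes are A0 57 5D F3 22 8A.

A0 57 5D F3 22 8A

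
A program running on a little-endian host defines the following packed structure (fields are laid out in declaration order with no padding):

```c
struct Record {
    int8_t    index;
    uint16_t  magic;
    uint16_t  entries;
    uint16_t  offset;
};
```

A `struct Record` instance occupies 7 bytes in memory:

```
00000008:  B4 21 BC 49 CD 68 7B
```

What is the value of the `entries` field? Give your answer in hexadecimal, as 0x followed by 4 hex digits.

`entries` follows `index` (1 B), `magic` (2 B), so it starts at offset 1 + 2 = 3 and occupies 2 bytes.
Bytes at offsets 3..4: 49 CD.
Little-endian stores the least-significant byte at the lowest address.
Reassemble most-significant byte first: CD 49 → 0xCD49.

0xCD49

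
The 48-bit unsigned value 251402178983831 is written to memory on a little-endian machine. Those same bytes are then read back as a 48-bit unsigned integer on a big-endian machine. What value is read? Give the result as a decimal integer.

167089564395236

251402178983831 in 48-bit hexadecimal is 0xE4A62192F797.
Stored little-endian, the bytes at ascending addresses are 97 F7 92 21 A6 E4.
Read back as big-endian, the last byte is least significant, giving 0x97F79221A6E4.
0x97F79221A6E4 = 167089564395236.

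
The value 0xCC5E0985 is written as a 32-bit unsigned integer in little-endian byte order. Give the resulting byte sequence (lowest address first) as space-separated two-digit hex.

85 09 5E CC

Split into bytes (most-significant first): CC 5E 09 85.
Little-endian: lowest address holds the least-significant byte.
So at ascending addresses the bytes are 85 09 5E CC.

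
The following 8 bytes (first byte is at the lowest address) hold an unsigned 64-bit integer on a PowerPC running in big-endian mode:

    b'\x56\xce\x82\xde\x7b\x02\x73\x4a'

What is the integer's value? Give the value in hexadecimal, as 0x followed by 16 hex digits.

0x56CE82DE7B02734A

Big-endian stores the most-significant byte at the lowest address.
The bytes are already most-significant first: 0x56CE82DE7B02734A.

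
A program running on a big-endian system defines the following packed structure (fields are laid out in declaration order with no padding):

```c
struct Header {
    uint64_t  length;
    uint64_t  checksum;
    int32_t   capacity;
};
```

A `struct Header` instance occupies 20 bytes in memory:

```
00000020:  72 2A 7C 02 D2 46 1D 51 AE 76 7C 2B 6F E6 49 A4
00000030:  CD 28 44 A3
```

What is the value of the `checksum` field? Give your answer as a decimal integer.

`checksum` follows `length` (8 bytes), so it starts at byte offset 8 and occupies 8 bytes.
Bytes at offsets 8..15: AE 76 7C 2B 6F E6 49 A4.
Big-endian stores the most-significant byte at the lowest address.
The bytes are already most-significant first: 0xAE767C2B6FE649A4.
0xAE767C2B6FE649A4 = 12571371935854119332.

12571371935854119332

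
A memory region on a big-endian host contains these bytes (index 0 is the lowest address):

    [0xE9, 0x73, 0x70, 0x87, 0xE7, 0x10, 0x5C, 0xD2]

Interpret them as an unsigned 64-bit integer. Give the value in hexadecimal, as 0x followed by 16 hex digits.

Big-endian: lowest address holds the most-significant byte.
The bytes are already most-significant first: 0xE9737087E7105CD2.

0xE9737087E7105CD2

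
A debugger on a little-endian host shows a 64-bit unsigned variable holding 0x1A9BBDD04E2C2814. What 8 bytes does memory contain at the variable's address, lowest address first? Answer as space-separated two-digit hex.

Split into bytes (most-significant first): 1A 9B BD D0 4E 2C 28 14.
In little-endian order the low byte comes first in memory.
So at ascending addresses the bytes are 14 28 2C 4E D0 BD 9B 1A.

14 28 2C 4E D0 BD 9B 1A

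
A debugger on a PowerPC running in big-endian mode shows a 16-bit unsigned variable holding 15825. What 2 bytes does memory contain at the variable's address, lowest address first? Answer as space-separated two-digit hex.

3D D1

15825 in hexadecimal, padded to 16 bits, is 0x3DD1.
Split into bytes (most-significant first): 3D D1.
Big-endian stores the most-significant byte at the lowest address.
So the memory order matches the most-significant-first order: 3D D1.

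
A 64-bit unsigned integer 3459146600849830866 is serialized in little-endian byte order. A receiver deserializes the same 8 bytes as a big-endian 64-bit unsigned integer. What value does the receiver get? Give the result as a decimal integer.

15164648613668913456

3459146600849830866 in 64-bit hexadecimal is 0x30015B8191A773D2.
Stored little-endian, the bytes at ascending addresses are D2 73 A7 91 81 5B 01 30.
Read back as big-endian, the last byte is least significant, giving 0xD273A791815B0130.
0xD273A791815B0130 = 15164648613668913456.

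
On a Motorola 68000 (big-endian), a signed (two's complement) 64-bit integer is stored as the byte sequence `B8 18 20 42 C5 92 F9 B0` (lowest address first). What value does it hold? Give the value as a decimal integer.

In big-endian order the high byte comes first in memory.
The bytes are already most-significant first: 0xB8182042C592F9B0.
Top bit is set, so as a signed 64-bit value this is 0xB8182042C592F9B0 − 2^64 = -5181355900135081552.

-5181355900135081552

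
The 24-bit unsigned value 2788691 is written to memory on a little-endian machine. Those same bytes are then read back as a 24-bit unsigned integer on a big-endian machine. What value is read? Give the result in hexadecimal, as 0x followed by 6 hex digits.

2788691 in 24-bit hexadecimal is 0x2A8D53.
Stored little-endian, the bytes at ascending addresses are 53 8D 2A.
Read back as big-endian, the last byte is least significant, giving 0x538D2A.

0x538D2A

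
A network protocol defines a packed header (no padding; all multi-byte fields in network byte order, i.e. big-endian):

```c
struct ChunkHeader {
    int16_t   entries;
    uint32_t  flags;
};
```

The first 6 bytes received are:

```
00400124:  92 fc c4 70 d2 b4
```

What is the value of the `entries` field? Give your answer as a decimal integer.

`entries` is the first field, at byte offset 0, occupying 2 bytes.
Bytes at offsets 0..1: 92 FC.
Big-endian stores the most-significant byte at the lowest address.
The bytes are already most-significant first: 0x92FC.
Top bit is set, so as a signed 16-bit value this is 0x92FC − 2^16 = -27908.

-27908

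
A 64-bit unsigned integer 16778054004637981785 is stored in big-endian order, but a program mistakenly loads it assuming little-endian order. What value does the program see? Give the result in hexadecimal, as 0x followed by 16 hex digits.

0x595CC428399FD7E8

16778054004637981785 in 64-bit hexadecimal is 0xE8D79F3928C45C59.
Stored big-endian, the bytes at ascending addresses are E8 D7 9F 39 28 C4 5C 59.
Read back as little-endian, the first byte is least significant, giving 0x595CC428399FD7E8.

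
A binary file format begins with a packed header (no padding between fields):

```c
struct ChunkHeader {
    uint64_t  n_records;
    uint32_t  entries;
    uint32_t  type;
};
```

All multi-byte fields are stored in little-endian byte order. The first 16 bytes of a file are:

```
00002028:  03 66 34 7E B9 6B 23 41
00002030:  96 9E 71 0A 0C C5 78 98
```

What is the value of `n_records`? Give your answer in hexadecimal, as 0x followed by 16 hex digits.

0x41236BB97E346603

`n_records` is the first field, at byte offset 0, occupying 8 bytes.
Bytes at offsets 0..7: 03 66 34 7E B9 6B 23 41.
Little-endian stores the least-significant byte at the lowest address.
Reassemble most-significant byte first: 41 23 6B B9 7E 34 66 03 → 0x41236BB97E346603.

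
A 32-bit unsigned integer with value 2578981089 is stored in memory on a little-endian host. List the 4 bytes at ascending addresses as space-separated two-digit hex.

E1 20 B8 99

2578981089 in hexadecimal, padded to 32 bits, is 0x99B820E1.
Split into bytes (most-significant first): 99 B8 20 E1.
Little-endian: lowest address holds the least-significant byte.
So at ascending addresses the bytes are E1 20 B8 99.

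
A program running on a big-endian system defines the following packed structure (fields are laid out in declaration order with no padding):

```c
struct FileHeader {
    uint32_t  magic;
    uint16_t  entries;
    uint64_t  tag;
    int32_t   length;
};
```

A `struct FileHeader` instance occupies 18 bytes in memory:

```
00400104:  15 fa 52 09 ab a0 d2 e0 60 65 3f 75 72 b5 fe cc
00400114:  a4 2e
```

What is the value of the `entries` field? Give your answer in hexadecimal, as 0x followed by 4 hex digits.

0xABA0

`entries` follows `magic` (4 bytes), so it starts at byte offset 4 and occupies 2 bytes.
Bytes at offsets 4..5: AB A0.
Big-endian: lowest address holds the most-significant byte.
The bytes are already most-significant first: 0xABA0.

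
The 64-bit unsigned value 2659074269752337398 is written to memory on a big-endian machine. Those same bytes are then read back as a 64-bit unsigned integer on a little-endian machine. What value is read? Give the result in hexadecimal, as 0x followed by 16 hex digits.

2659074269752337398 in 64-bit hexadecimal is 0x24E6EDF5BFF823F6.
Stored big-endian, the bytes at ascending addresses are 24 E6 ED F5 BF F8 23 F6.
Read back as little-endian, the first byte is least significant, giving 0xF623F8BFF5EDE624.

0xF623F8BFF5EDE624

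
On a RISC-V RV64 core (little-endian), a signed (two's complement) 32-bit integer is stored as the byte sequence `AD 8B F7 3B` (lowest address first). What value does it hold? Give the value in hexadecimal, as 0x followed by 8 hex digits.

0x3BF78BAD

Little-endian: lowest address holds the least-significant byte.
Reassemble most-significant byte first: 3B F7 8B AD → 0x3BF78BAD.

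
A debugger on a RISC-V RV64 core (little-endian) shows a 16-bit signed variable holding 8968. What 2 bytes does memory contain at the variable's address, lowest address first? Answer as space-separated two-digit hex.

08 23

8968 in hexadecimal, padded to 16 bits, is 0x2308.
Split into bytes (most-significant first): 23 08.
Little-endian stores the least-significant byte at the lowest address.
So at ascending addresses the bytes are 08 23.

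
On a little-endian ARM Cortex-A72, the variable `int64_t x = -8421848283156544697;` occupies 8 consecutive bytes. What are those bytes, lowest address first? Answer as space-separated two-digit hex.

Two's complement of -8421848283156544697 in 64 bits: 8421848283156544697 = 0x74E06A6485C77CB9; invert → 0x8B1F959B7A388346; add 1 → 0x8B1F959B7A388347.
Split into bytes (most-significant first): 8B 1F 95 9B 7A 38 83 47.
Little-endian stores the least-significant byte at the lowest address.
So at ascending addresses the bytes are 47 83 38 7A 9B 95 1F 8B.

47 83 38 7A 9B 95 1F 8B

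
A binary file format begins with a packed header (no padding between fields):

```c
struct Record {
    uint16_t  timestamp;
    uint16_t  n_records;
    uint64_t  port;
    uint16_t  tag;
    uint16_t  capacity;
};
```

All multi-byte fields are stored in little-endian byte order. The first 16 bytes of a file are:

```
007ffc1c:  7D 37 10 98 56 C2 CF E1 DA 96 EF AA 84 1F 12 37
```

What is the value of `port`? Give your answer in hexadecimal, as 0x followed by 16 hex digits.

`port` follows `timestamp` (2 B), `n_records` (2 B), so it starts at offset 2 + 2 = 4 and occupies 8 bytes.
Bytes at offsets 4..11: 56 C2 CF E1 DA 96 EF AA.
Little-endian stores the least-significant byte at the lowest address.
Reassemble most-significant byte first: AA EF 96 DA E1 CF C2 56 → 0xAAEF96DAE1CFC256.

0xAAEF96DAE1CFC256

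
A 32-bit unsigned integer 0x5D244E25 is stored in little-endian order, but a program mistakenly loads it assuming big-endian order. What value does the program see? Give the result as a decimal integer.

625878109

Stored little-endian, the bytes at ascending addresses are 25 4E 24 5D.
Read back as big-endian, the last byte is least significant, giving 0x254E245D.
0x254E245D = 625878109.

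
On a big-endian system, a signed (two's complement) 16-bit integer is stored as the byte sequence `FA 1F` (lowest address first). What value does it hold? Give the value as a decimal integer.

In big-endian order the high byte comes first in memory.
The bytes are already most-significant first: 0xFA1F.
Top bit is set, so as a signed 16-bit value this is 0xFA1F − 2^16 = -1505.

-1505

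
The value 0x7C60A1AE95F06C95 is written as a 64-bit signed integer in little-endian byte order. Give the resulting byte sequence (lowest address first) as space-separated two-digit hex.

95 6C F0 95 AE A1 60 7C

Split into bytes (most-significant first): 7C 60 A1 AE 95 F0 6C 95.
Little-endian stores the least-significant byte at the lowest address.
So at ascending addresses the bytes are 95 6C F0 95 AE A1 60 7C.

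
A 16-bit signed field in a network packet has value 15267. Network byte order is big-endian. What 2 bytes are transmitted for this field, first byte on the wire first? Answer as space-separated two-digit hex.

15267 in hexadecimal, padded to 16 bits, is 0x3BA3.
Split into bytes (most-significant first): 3B A3.
In big-endian order the high byte comes first in memory.
So the memory order matches the most-significant-first order: 3B A3.

3B A3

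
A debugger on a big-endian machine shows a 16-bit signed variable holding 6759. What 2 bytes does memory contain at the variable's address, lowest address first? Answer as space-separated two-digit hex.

1A 67

6759 in hexadecimal, padded to 16 bits, is 0x1A67.
Split into bytes (most-significant first): 1A 67.
Big-endian stores the most-significant byte at the lowest address.
So the memory order matches the most-significant-first order: 1A 67.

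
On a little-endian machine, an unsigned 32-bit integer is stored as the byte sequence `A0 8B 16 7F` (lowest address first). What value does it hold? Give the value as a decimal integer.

2132183968

Little-endian stores the least-significant byte at the lowest address.
Reassemble most-significant byte first: 7F 16 8B A0 → 0x7F168BA0.
0x7F168BA0 = 2132183968.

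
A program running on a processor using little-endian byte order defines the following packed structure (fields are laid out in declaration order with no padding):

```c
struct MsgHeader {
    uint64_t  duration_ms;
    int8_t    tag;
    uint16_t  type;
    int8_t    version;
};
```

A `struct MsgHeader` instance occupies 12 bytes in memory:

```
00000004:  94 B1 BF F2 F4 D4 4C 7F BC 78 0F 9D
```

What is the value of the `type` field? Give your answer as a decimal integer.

`type` follows `duration_ms` (8 B), `tag` (1 B), so it starts at offset 8 + 1 = 9 and occupies 2 bytes.
Bytes at offsets 9..10: 78 0F.
Little-endian stores the least-significant byte at the lowest address.
Reassemble most-significant byte first: 0F 78 → 0x0F78.
0x0F78 = 3960.

3960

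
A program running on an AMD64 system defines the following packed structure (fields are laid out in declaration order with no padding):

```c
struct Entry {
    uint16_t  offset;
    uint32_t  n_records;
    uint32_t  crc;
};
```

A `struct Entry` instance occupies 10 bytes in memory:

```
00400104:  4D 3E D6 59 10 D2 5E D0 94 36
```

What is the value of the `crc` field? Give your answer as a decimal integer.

`crc` follows `offset` (2 B), `n_records` (4 B), so it starts at offset 2 + 4 = 6 and occupies 4 bytes.
Bytes at offsets 6..9: 5E D0 94 36.
Little-endian stores the least-significant byte at the lowest address.
Reassemble most-significant byte first: 36 94 D0 5E → 0x3694D05E.
0x3694D05E = 915722334.

915722334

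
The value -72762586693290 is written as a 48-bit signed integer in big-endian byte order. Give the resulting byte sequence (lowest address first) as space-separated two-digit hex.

BD D2 A3 DE 01 56

Two's complement of -72762586693290 in 48 bits: 72762586693290 = 0x422D5C21FEAA; invert → 0xBDD2A3DE0155; add 1 → 0xBDD2A3DE0156.
Split into bytes (most-significant first): BD D2 A3 DE 01 56.
In big-endian order the high byte comes first in memory.
So the memory order matches the most-significant-first order: BD D2 A3 DE 01 56.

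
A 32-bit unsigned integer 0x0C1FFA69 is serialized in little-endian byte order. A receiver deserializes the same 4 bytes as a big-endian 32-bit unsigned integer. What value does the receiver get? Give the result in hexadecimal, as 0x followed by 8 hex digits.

Stored little-endian, the bytes at ascending addresses are 69 FA 1F 0C.
Read back as big-endian, the last byte is least significant, giving 0x69FA1F0C.

0x69FA1F0C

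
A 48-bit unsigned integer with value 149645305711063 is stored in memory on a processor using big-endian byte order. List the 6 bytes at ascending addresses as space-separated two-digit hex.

88 1A 03 4A 09 D7

149645305711063 in hexadecimal, padded to 48 bits, is 0x881A034A09D7.
Split into bytes (most-significant first): 88 1A 03 4A 09 D7.
In big-endian order the high byte comes first in memory.
So the memory order matches the most-significant-first order: 88 1A 03 4A 09 D7.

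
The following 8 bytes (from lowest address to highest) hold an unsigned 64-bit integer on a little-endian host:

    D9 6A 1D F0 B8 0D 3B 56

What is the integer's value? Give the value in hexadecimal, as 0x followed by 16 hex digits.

0x563B0DB8F01D6AD9

In little-endian order the low byte comes first in memory.
Reassemble most-significant byte first: 56 3B 0D B8 F0 1D 6A D9 → 0x563B0DB8F01D6AD9.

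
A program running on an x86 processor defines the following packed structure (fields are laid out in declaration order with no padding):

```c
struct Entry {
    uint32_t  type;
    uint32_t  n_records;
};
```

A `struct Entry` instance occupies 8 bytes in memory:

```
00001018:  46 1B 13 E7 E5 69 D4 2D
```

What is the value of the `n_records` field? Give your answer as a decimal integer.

768895461

`n_records` follows `type` (4 bytes), so it starts at byte offset 4 and occupies 4 bytes.
Bytes at offsets 4..7: E5 69 D4 2D.
Little-endian: lowest address holds the least-significant byte.
Reassemble most-significant byte first: 2D D4 69 E5 → 0x2DD469E5.
0x2DD469E5 = 768895461.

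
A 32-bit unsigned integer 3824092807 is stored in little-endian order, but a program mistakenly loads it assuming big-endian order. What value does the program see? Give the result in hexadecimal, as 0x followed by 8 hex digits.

3824092807 in 32-bit hexadecimal is 0xE3EF0687.
Stored little-endian, the bytes at ascending addresses are 87 06 EF E3.
Read back as big-endian, the last byte is least significant, giving 0x8706EFE3.

0x8706EFE3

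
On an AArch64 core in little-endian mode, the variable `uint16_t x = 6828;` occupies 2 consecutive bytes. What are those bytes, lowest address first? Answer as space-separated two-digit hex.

AC 1A

6828 in hexadecimal, padded to 16 bits, is 0x1AAC.
Split into bytes (most-significant first): 1A AC.
Little-endian stores the least-significant byte at the lowest address.
So at ascending addresses the bytes are AC 1A.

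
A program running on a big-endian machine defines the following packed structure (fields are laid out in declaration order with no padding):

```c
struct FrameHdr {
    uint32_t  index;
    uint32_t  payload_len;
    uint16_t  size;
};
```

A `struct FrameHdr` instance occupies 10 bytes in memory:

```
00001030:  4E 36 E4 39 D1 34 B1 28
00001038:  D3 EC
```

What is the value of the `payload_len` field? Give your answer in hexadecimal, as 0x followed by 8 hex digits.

`payload_len` follows `index` (4 bytes), so it starts at byte offset 4 and occupies 4 bytes.
Bytes at offsets 4..7: D1 34 B1 28.
In big-endian order the high byte comes first in memory.
The bytes are already most-significant first: 0xD134B128.

0xD134B128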